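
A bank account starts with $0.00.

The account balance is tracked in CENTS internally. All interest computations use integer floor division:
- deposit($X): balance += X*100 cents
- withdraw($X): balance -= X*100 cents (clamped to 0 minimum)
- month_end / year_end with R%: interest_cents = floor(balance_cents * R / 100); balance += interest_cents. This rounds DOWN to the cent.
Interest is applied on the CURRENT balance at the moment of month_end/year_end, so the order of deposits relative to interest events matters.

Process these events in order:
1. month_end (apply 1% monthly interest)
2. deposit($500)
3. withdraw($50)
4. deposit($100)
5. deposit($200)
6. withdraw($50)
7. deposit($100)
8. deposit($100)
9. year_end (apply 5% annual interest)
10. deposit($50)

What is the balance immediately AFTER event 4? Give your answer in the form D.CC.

Answer: 550.00

Derivation:
After 1 (month_end (apply 1% monthly interest)): balance=$0.00 total_interest=$0.00
After 2 (deposit($500)): balance=$500.00 total_interest=$0.00
After 3 (withdraw($50)): balance=$450.00 total_interest=$0.00
After 4 (deposit($100)): balance=$550.00 total_interest=$0.00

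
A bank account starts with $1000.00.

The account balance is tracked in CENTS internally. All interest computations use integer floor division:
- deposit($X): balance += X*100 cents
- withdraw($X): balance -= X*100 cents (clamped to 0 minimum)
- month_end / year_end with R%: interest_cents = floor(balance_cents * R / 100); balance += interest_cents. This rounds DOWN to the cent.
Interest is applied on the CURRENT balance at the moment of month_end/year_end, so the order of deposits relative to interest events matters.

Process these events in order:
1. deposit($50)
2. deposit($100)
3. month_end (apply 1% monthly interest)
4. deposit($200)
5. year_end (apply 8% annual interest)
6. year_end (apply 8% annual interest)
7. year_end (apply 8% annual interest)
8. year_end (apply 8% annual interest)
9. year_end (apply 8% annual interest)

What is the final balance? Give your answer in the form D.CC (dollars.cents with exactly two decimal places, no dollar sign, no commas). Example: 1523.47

Answer: 2000.47

Derivation:
After 1 (deposit($50)): balance=$1050.00 total_interest=$0.00
After 2 (deposit($100)): balance=$1150.00 total_interest=$0.00
After 3 (month_end (apply 1% monthly interest)): balance=$1161.50 total_interest=$11.50
After 4 (deposit($200)): balance=$1361.50 total_interest=$11.50
After 5 (year_end (apply 8% annual interest)): balance=$1470.42 total_interest=$120.42
After 6 (year_end (apply 8% annual interest)): balance=$1588.05 total_interest=$238.05
After 7 (year_end (apply 8% annual interest)): balance=$1715.09 total_interest=$365.09
After 8 (year_end (apply 8% annual interest)): balance=$1852.29 total_interest=$502.29
After 9 (year_end (apply 8% annual interest)): balance=$2000.47 total_interest=$650.47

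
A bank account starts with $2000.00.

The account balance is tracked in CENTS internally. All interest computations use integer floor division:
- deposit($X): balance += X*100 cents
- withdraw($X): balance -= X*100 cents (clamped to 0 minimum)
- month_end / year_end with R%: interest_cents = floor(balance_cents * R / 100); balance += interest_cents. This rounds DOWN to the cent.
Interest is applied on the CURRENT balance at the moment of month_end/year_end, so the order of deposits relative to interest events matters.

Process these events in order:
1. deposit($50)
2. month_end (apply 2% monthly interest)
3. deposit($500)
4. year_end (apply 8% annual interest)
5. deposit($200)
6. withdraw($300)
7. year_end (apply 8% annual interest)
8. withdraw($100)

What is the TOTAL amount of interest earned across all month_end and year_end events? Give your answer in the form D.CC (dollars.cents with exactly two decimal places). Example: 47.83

Answer: 464.14

Derivation:
After 1 (deposit($50)): balance=$2050.00 total_interest=$0.00
After 2 (month_end (apply 2% monthly interest)): balance=$2091.00 total_interest=$41.00
After 3 (deposit($500)): balance=$2591.00 total_interest=$41.00
After 4 (year_end (apply 8% annual interest)): balance=$2798.28 total_interest=$248.28
After 5 (deposit($200)): balance=$2998.28 total_interest=$248.28
After 6 (withdraw($300)): balance=$2698.28 total_interest=$248.28
After 7 (year_end (apply 8% annual interest)): balance=$2914.14 total_interest=$464.14
After 8 (withdraw($100)): balance=$2814.14 total_interest=$464.14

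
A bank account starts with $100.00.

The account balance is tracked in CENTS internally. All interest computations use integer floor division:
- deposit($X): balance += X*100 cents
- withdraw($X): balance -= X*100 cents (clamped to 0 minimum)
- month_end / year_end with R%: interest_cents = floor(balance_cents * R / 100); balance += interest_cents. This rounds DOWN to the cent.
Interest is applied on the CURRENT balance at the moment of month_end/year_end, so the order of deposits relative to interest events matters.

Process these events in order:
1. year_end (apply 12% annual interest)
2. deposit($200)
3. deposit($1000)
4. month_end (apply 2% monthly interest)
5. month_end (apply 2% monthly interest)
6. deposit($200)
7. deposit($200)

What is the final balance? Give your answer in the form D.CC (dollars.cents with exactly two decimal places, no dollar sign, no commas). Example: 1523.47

After 1 (year_end (apply 12% annual interest)): balance=$112.00 total_interest=$12.00
After 2 (deposit($200)): balance=$312.00 total_interest=$12.00
After 3 (deposit($1000)): balance=$1312.00 total_interest=$12.00
After 4 (month_end (apply 2% monthly interest)): balance=$1338.24 total_interest=$38.24
After 5 (month_end (apply 2% monthly interest)): balance=$1365.00 total_interest=$65.00
After 6 (deposit($200)): balance=$1565.00 total_interest=$65.00
After 7 (deposit($200)): balance=$1765.00 total_interest=$65.00

Answer: 1765.00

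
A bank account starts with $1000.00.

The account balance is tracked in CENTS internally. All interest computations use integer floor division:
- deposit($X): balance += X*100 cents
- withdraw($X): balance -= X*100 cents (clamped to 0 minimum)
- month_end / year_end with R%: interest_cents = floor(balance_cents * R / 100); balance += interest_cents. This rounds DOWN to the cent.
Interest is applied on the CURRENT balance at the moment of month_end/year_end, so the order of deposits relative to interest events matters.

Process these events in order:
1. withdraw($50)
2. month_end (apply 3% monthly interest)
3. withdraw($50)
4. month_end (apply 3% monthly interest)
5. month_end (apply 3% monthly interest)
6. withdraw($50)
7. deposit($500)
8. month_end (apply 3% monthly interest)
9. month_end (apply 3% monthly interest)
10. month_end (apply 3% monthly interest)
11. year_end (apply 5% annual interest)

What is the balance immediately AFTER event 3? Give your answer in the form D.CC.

Answer: 928.50

Derivation:
After 1 (withdraw($50)): balance=$950.00 total_interest=$0.00
After 2 (month_end (apply 3% monthly interest)): balance=$978.50 total_interest=$28.50
After 3 (withdraw($50)): balance=$928.50 total_interest=$28.50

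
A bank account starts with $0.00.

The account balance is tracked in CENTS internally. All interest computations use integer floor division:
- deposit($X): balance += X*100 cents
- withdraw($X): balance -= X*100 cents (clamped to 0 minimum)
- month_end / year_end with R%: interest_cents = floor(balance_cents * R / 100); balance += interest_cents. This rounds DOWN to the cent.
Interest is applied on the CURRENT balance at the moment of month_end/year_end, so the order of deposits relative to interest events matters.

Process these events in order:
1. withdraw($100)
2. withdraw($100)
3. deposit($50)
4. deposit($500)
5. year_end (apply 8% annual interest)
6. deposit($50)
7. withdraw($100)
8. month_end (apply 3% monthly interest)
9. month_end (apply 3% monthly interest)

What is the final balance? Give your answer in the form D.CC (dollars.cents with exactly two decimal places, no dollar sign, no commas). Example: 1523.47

Answer: 577.12

Derivation:
After 1 (withdraw($100)): balance=$0.00 total_interest=$0.00
After 2 (withdraw($100)): balance=$0.00 total_interest=$0.00
After 3 (deposit($50)): balance=$50.00 total_interest=$0.00
After 4 (deposit($500)): balance=$550.00 total_interest=$0.00
After 5 (year_end (apply 8% annual interest)): balance=$594.00 total_interest=$44.00
After 6 (deposit($50)): balance=$644.00 total_interest=$44.00
After 7 (withdraw($100)): balance=$544.00 total_interest=$44.00
After 8 (month_end (apply 3% monthly interest)): balance=$560.32 total_interest=$60.32
After 9 (month_end (apply 3% monthly interest)): balance=$577.12 total_interest=$77.12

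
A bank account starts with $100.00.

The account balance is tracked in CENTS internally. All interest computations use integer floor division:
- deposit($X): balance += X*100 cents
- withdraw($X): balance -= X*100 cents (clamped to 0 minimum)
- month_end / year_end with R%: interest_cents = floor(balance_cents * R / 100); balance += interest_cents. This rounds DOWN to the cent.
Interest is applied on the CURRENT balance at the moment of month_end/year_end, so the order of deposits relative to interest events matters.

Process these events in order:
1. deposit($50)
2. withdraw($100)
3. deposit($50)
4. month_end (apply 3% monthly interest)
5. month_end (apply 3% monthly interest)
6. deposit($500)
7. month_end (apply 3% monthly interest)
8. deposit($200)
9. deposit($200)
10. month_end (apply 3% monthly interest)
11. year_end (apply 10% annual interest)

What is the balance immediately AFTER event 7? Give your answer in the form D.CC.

Answer: 624.27

Derivation:
After 1 (deposit($50)): balance=$150.00 total_interest=$0.00
After 2 (withdraw($100)): balance=$50.00 total_interest=$0.00
After 3 (deposit($50)): balance=$100.00 total_interest=$0.00
After 4 (month_end (apply 3% monthly interest)): balance=$103.00 total_interest=$3.00
After 5 (month_end (apply 3% monthly interest)): balance=$106.09 total_interest=$6.09
After 6 (deposit($500)): balance=$606.09 total_interest=$6.09
After 7 (month_end (apply 3% monthly interest)): balance=$624.27 total_interest=$24.27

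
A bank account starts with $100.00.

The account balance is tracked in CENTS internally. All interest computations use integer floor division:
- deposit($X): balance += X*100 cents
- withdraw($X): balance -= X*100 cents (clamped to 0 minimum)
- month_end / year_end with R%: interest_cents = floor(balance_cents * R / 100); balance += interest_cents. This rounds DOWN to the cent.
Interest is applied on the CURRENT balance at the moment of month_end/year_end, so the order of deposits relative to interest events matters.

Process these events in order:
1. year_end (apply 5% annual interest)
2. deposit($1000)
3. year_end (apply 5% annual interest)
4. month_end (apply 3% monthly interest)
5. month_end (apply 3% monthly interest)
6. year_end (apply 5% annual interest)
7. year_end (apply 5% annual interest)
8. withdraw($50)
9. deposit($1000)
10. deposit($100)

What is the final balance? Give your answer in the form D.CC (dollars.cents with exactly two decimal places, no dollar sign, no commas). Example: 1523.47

Answer: 2407.06

Derivation:
After 1 (year_end (apply 5% annual interest)): balance=$105.00 total_interest=$5.00
After 2 (deposit($1000)): balance=$1105.00 total_interest=$5.00
After 3 (year_end (apply 5% annual interest)): balance=$1160.25 total_interest=$60.25
After 4 (month_end (apply 3% monthly interest)): balance=$1195.05 total_interest=$95.05
After 5 (month_end (apply 3% monthly interest)): balance=$1230.90 total_interest=$130.90
After 6 (year_end (apply 5% annual interest)): balance=$1292.44 total_interest=$192.44
After 7 (year_end (apply 5% annual interest)): balance=$1357.06 total_interest=$257.06
After 8 (withdraw($50)): balance=$1307.06 total_interest=$257.06
After 9 (deposit($1000)): balance=$2307.06 total_interest=$257.06
After 10 (deposit($100)): balance=$2407.06 total_interest=$257.06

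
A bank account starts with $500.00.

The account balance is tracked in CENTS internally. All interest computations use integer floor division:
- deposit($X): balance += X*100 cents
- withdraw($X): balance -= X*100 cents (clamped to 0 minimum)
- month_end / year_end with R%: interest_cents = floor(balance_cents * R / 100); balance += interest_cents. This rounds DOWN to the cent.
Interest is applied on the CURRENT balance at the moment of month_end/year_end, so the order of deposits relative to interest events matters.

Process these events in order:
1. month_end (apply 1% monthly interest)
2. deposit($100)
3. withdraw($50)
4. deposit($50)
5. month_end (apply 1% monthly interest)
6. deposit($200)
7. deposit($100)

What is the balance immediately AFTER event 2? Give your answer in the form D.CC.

Answer: 605.00

Derivation:
After 1 (month_end (apply 1% monthly interest)): balance=$505.00 total_interest=$5.00
After 2 (deposit($100)): balance=$605.00 total_interest=$5.00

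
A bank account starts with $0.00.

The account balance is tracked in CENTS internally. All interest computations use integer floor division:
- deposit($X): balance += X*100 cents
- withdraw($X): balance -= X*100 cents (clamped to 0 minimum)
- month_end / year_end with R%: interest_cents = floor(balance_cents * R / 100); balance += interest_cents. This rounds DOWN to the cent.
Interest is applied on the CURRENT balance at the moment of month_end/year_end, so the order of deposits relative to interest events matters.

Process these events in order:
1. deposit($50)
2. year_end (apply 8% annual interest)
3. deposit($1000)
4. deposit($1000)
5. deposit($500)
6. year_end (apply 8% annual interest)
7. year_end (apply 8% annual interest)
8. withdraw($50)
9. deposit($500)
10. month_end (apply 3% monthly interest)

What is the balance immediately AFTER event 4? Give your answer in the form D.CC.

After 1 (deposit($50)): balance=$50.00 total_interest=$0.00
After 2 (year_end (apply 8% annual interest)): balance=$54.00 total_interest=$4.00
After 3 (deposit($1000)): balance=$1054.00 total_interest=$4.00
After 4 (deposit($1000)): balance=$2054.00 total_interest=$4.00

Answer: 2054.00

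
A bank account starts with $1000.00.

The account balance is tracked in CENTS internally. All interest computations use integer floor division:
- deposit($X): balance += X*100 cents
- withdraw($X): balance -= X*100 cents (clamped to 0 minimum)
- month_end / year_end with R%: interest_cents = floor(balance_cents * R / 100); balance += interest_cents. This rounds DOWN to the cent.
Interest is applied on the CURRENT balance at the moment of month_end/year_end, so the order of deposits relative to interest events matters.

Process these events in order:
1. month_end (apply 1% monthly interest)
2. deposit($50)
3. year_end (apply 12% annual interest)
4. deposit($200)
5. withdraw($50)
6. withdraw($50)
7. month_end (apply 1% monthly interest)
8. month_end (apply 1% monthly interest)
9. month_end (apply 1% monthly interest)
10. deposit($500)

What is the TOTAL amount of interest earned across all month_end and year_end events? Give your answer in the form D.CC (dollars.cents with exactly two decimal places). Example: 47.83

Answer: 176.20

Derivation:
After 1 (month_end (apply 1% monthly interest)): balance=$1010.00 total_interest=$10.00
After 2 (deposit($50)): balance=$1060.00 total_interest=$10.00
After 3 (year_end (apply 12% annual interest)): balance=$1187.20 total_interest=$137.20
After 4 (deposit($200)): balance=$1387.20 total_interest=$137.20
After 5 (withdraw($50)): balance=$1337.20 total_interest=$137.20
After 6 (withdraw($50)): balance=$1287.20 total_interest=$137.20
After 7 (month_end (apply 1% monthly interest)): balance=$1300.07 total_interest=$150.07
After 8 (month_end (apply 1% monthly interest)): balance=$1313.07 total_interest=$163.07
After 9 (month_end (apply 1% monthly interest)): balance=$1326.20 total_interest=$176.20
After 10 (deposit($500)): balance=$1826.20 total_interest=$176.20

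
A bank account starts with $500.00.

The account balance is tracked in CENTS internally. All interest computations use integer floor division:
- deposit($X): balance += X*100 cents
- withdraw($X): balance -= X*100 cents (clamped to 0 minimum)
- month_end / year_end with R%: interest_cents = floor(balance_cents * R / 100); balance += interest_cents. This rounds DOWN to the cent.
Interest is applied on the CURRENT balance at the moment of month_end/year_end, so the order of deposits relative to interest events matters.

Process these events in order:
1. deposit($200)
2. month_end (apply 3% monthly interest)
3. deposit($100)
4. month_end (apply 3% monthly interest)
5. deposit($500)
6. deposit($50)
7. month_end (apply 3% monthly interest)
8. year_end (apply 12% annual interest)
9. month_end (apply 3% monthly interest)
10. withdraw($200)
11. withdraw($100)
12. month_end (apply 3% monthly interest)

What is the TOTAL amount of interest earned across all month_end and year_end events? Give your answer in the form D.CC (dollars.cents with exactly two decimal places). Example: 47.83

After 1 (deposit($200)): balance=$700.00 total_interest=$0.00
After 2 (month_end (apply 3% monthly interest)): balance=$721.00 total_interest=$21.00
After 3 (deposit($100)): balance=$821.00 total_interest=$21.00
After 4 (month_end (apply 3% monthly interest)): balance=$845.63 total_interest=$45.63
After 5 (deposit($500)): balance=$1345.63 total_interest=$45.63
After 6 (deposit($50)): balance=$1395.63 total_interest=$45.63
After 7 (month_end (apply 3% monthly interest)): balance=$1437.49 total_interest=$87.49
After 8 (year_end (apply 12% annual interest)): balance=$1609.98 total_interest=$259.98
After 9 (month_end (apply 3% monthly interest)): balance=$1658.27 total_interest=$308.27
After 10 (withdraw($200)): balance=$1458.27 total_interest=$308.27
After 11 (withdraw($100)): balance=$1358.27 total_interest=$308.27
After 12 (month_end (apply 3% monthly interest)): balance=$1399.01 total_interest=$349.01

Answer: 349.01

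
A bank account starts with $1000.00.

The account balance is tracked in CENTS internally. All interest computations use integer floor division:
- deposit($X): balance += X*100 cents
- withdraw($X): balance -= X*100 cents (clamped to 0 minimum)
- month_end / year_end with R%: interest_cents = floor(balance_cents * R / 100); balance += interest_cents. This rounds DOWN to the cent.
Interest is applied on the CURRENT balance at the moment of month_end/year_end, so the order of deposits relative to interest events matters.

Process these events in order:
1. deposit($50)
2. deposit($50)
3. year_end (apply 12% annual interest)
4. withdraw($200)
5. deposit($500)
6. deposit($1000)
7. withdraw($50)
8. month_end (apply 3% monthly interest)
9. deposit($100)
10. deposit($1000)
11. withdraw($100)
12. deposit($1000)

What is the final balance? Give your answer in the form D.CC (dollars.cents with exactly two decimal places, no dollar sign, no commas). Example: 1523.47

Answer: 4556.46

Derivation:
After 1 (deposit($50)): balance=$1050.00 total_interest=$0.00
After 2 (deposit($50)): balance=$1100.00 total_interest=$0.00
After 3 (year_end (apply 12% annual interest)): balance=$1232.00 total_interest=$132.00
After 4 (withdraw($200)): balance=$1032.00 total_interest=$132.00
After 5 (deposit($500)): balance=$1532.00 total_interest=$132.00
After 6 (deposit($1000)): balance=$2532.00 total_interest=$132.00
After 7 (withdraw($50)): balance=$2482.00 total_interest=$132.00
After 8 (month_end (apply 3% monthly interest)): balance=$2556.46 total_interest=$206.46
After 9 (deposit($100)): balance=$2656.46 total_interest=$206.46
After 10 (deposit($1000)): balance=$3656.46 total_interest=$206.46
After 11 (withdraw($100)): balance=$3556.46 total_interest=$206.46
After 12 (deposit($1000)): balance=$4556.46 total_interest=$206.46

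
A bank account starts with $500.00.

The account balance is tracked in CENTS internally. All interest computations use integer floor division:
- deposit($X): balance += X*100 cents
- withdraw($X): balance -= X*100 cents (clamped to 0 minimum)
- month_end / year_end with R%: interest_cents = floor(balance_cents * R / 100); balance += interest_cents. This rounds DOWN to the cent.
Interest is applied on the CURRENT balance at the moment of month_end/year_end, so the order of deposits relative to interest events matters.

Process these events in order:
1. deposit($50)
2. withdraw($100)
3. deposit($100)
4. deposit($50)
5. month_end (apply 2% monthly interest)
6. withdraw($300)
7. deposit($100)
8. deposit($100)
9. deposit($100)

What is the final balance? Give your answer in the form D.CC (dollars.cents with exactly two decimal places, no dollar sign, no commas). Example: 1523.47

Answer: 612.00

Derivation:
After 1 (deposit($50)): balance=$550.00 total_interest=$0.00
After 2 (withdraw($100)): balance=$450.00 total_interest=$0.00
After 3 (deposit($100)): balance=$550.00 total_interest=$0.00
After 4 (deposit($50)): balance=$600.00 total_interest=$0.00
After 5 (month_end (apply 2% monthly interest)): balance=$612.00 total_interest=$12.00
After 6 (withdraw($300)): balance=$312.00 total_interest=$12.00
After 7 (deposit($100)): balance=$412.00 total_interest=$12.00
After 8 (deposit($100)): balance=$512.00 total_interest=$12.00
After 9 (deposit($100)): balance=$612.00 total_interest=$12.00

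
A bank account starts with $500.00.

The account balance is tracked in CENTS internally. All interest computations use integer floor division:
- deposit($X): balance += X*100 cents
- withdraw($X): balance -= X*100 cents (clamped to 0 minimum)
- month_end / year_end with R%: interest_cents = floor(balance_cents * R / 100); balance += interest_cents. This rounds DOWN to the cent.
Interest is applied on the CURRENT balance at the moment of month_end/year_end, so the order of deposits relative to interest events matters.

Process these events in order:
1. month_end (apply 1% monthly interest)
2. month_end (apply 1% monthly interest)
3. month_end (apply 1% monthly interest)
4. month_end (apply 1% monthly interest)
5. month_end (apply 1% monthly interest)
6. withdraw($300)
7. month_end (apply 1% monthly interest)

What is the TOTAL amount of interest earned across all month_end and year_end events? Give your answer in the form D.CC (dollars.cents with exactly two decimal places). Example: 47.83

Answer: 27.75

Derivation:
After 1 (month_end (apply 1% monthly interest)): balance=$505.00 total_interest=$5.00
After 2 (month_end (apply 1% monthly interest)): balance=$510.05 total_interest=$10.05
After 3 (month_end (apply 1% monthly interest)): balance=$515.15 total_interest=$15.15
After 4 (month_end (apply 1% monthly interest)): balance=$520.30 total_interest=$20.30
After 5 (month_end (apply 1% monthly interest)): balance=$525.50 total_interest=$25.50
After 6 (withdraw($300)): balance=$225.50 total_interest=$25.50
After 7 (month_end (apply 1% monthly interest)): balance=$227.75 total_interest=$27.75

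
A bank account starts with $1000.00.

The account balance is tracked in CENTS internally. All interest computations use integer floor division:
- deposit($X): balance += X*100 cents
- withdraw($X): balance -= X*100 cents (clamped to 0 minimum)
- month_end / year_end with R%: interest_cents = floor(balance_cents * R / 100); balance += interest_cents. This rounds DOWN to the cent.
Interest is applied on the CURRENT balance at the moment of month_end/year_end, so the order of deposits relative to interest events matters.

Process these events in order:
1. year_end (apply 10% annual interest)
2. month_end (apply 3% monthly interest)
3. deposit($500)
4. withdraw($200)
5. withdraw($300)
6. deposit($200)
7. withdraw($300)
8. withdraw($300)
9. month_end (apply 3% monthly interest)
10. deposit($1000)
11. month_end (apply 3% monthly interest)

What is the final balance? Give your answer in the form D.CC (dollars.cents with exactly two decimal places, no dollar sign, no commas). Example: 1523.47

After 1 (year_end (apply 10% annual interest)): balance=$1100.00 total_interest=$100.00
After 2 (month_end (apply 3% monthly interest)): balance=$1133.00 total_interest=$133.00
After 3 (deposit($500)): balance=$1633.00 total_interest=$133.00
After 4 (withdraw($200)): balance=$1433.00 total_interest=$133.00
After 5 (withdraw($300)): balance=$1133.00 total_interest=$133.00
After 6 (deposit($200)): balance=$1333.00 total_interest=$133.00
After 7 (withdraw($300)): balance=$1033.00 total_interest=$133.00
After 8 (withdraw($300)): balance=$733.00 total_interest=$133.00
After 9 (month_end (apply 3% monthly interest)): balance=$754.99 total_interest=$154.99
After 10 (deposit($1000)): balance=$1754.99 total_interest=$154.99
After 11 (month_end (apply 3% monthly interest)): balance=$1807.63 total_interest=$207.63

Answer: 1807.63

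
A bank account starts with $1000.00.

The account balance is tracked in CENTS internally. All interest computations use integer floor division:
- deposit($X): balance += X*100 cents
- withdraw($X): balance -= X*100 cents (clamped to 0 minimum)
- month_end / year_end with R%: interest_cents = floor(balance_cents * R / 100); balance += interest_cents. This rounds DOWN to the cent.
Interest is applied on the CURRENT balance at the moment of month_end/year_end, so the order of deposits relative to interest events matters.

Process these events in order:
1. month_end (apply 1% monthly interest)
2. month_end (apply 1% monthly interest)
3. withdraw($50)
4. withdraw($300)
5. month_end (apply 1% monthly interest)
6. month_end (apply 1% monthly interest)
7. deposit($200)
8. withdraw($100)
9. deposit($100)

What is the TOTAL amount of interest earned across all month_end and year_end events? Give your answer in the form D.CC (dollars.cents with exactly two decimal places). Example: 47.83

Answer: 33.56

Derivation:
After 1 (month_end (apply 1% monthly interest)): balance=$1010.00 total_interest=$10.00
After 2 (month_end (apply 1% monthly interest)): balance=$1020.10 total_interest=$20.10
After 3 (withdraw($50)): balance=$970.10 total_interest=$20.10
After 4 (withdraw($300)): balance=$670.10 total_interest=$20.10
After 5 (month_end (apply 1% monthly interest)): balance=$676.80 total_interest=$26.80
After 6 (month_end (apply 1% monthly interest)): balance=$683.56 total_interest=$33.56
After 7 (deposit($200)): balance=$883.56 total_interest=$33.56
After 8 (withdraw($100)): balance=$783.56 total_interest=$33.56
After 9 (deposit($100)): balance=$883.56 total_interest=$33.56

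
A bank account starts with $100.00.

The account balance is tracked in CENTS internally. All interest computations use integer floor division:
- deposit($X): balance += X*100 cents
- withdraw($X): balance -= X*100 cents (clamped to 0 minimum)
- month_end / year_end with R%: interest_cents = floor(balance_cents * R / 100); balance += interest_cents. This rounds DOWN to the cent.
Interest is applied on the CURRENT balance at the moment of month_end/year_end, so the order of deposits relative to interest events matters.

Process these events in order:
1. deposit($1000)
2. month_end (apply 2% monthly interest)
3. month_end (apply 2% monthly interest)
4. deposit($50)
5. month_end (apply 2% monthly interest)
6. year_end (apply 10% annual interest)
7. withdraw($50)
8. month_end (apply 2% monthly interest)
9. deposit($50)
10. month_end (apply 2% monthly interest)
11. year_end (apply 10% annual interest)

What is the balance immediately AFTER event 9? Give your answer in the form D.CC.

Answer: 1365.95

Derivation:
After 1 (deposit($1000)): balance=$1100.00 total_interest=$0.00
After 2 (month_end (apply 2% monthly interest)): balance=$1122.00 total_interest=$22.00
After 3 (month_end (apply 2% monthly interest)): balance=$1144.44 total_interest=$44.44
After 4 (deposit($50)): balance=$1194.44 total_interest=$44.44
After 5 (month_end (apply 2% monthly interest)): balance=$1218.32 total_interest=$68.32
After 6 (year_end (apply 10% annual interest)): balance=$1340.15 total_interest=$190.15
After 7 (withdraw($50)): balance=$1290.15 total_interest=$190.15
After 8 (month_end (apply 2% monthly interest)): balance=$1315.95 total_interest=$215.95
After 9 (deposit($50)): balance=$1365.95 total_interest=$215.95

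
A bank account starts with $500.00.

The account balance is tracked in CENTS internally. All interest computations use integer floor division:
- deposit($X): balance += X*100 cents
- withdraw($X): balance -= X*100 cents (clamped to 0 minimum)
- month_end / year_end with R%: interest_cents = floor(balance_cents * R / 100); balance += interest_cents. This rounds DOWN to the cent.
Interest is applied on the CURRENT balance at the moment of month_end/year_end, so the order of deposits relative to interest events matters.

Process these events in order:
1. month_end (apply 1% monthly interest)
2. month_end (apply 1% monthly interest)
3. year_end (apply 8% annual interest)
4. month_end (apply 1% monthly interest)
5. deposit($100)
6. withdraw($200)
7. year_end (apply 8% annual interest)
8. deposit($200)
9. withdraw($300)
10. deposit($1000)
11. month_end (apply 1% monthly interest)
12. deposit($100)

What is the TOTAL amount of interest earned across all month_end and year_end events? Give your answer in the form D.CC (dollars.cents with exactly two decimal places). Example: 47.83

After 1 (month_end (apply 1% monthly interest)): balance=$505.00 total_interest=$5.00
After 2 (month_end (apply 1% monthly interest)): balance=$510.05 total_interest=$10.05
After 3 (year_end (apply 8% annual interest)): balance=$550.85 total_interest=$50.85
After 4 (month_end (apply 1% monthly interest)): balance=$556.35 total_interest=$56.35
After 5 (deposit($100)): balance=$656.35 total_interest=$56.35
After 6 (withdraw($200)): balance=$456.35 total_interest=$56.35
After 7 (year_end (apply 8% annual interest)): balance=$492.85 total_interest=$92.85
After 8 (deposit($200)): balance=$692.85 total_interest=$92.85
After 9 (withdraw($300)): balance=$392.85 total_interest=$92.85
After 10 (deposit($1000)): balance=$1392.85 total_interest=$92.85
After 11 (month_end (apply 1% monthly interest)): balance=$1406.77 total_interest=$106.77
After 12 (deposit($100)): balance=$1506.77 total_interest=$106.77

Answer: 106.77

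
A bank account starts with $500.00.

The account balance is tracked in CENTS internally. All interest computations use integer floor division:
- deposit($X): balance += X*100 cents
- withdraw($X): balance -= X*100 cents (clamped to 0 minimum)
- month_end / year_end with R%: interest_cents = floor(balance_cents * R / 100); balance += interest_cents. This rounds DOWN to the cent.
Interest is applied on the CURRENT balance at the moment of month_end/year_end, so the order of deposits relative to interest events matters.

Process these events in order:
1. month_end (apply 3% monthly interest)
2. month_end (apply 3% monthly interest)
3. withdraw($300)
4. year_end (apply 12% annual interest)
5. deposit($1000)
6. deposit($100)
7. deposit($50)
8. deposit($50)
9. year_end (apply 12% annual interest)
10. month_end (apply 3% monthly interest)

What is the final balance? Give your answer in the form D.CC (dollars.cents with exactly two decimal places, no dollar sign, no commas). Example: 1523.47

Answer: 1682.06

Derivation:
After 1 (month_end (apply 3% monthly interest)): balance=$515.00 total_interest=$15.00
After 2 (month_end (apply 3% monthly interest)): balance=$530.45 total_interest=$30.45
After 3 (withdraw($300)): balance=$230.45 total_interest=$30.45
After 4 (year_end (apply 12% annual interest)): balance=$258.10 total_interest=$58.10
After 5 (deposit($1000)): balance=$1258.10 total_interest=$58.10
After 6 (deposit($100)): balance=$1358.10 total_interest=$58.10
After 7 (deposit($50)): balance=$1408.10 total_interest=$58.10
After 8 (deposit($50)): balance=$1458.10 total_interest=$58.10
After 9 (year_end (apply 12% annual interest)): balance=$1633.07 total_interest=$233.07
After 10 (month_end (apply 3% monthly interest)): balance=$1682.06 total_interest=$282.06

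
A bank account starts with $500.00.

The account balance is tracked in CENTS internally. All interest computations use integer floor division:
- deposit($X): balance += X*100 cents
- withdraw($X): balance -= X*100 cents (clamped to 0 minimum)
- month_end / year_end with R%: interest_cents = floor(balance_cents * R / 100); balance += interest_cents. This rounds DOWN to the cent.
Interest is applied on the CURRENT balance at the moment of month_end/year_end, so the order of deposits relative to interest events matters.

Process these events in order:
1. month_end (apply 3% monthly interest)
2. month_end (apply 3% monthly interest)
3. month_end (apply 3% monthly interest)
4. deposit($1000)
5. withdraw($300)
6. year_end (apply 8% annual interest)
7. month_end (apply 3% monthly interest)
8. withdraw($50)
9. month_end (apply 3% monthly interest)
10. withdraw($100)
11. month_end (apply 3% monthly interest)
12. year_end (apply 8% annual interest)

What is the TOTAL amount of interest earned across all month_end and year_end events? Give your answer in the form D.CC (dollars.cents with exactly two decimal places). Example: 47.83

Answer: 370.00

Derivation:
After 1 (month_end (apply 3% monthly interest)): balance=$515.00 total_interest=$15.00
After 2 (month_end (apply 3% monthly interest)): balance=$530.45 total_interest=$30.45
After 3 (month_end (apply 3% monthly interest)): balance=$546.36 total_interest=$46.36
After 4 (deposit($1000)): balance=$1546.36 total_interest=$46.36
After 5 (withdraw($300)): balance=$1246.36 total_interest=$46.36
After 6 (year_end (apply 8% annual interest)): balance=$1346.06 total_interest=$146.06
After 7 (month_end (apply 3% monthly interest)): balance=$1386.44 total_interest=$186.44
After 8 (withdraw($50)): balance=$1336.44 total_interest=$186.44
After 9 (month_end (apply 3% monthly interest)): balance=$1376.53 total_interest=$226.53
After 10 (withdraw($100)): balance=$1276.53 total_interest=$226.53
After 11 (month_end (apply 3% monthly interest)): balance=$1314.82 total_interest=$264.82
After 12 (year_end (apply 8% annual interest)): balance=$1420.00 total_interest=$370.00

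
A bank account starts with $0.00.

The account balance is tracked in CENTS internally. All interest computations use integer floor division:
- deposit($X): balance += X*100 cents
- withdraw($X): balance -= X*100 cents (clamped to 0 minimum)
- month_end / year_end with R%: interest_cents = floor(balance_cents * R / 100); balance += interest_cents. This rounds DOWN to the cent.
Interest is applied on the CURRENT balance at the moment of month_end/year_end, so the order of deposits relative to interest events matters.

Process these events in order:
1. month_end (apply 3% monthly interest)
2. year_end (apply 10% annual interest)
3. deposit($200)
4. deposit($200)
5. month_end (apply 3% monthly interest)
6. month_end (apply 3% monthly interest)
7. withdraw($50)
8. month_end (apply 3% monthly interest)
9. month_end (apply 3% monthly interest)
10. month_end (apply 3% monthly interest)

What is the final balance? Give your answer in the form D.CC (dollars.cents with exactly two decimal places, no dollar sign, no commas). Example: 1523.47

After 1 (month_end (apply 3% monthly interest)): balance=$0.00 total_interest=$0.00
After 2 (year_end (apply 10% annual interest)): balance=$0.00 total_interest=$0.00
After 3 (deposit($200)): balance=$200.00 total_interest=$0.00
After 4 (deposit($200)): balance=$400.00 total_interest=$0.00
After 5 (month_end (apply 3% monthly interest)): balance=$412.00 total_interest=$12.00
After 6 (month_end (apply 3% monthly interest)): balance=$424.36 total_interest=$24.36
After 7 (withdraw($50)): balance=$374.36 total_interest=$24.36
After 8 (month_end (apply 3% monthly interest)): balance=$385.59 total_interest=$35.59
After 9 (month_end (apply 3% monthly interest)): balance=$397.15 total_interest=$47.15
After 10 (month_end (apply 3% monthly interest)): balance=$409.06 total_interest=$59.06

Answer: 409.06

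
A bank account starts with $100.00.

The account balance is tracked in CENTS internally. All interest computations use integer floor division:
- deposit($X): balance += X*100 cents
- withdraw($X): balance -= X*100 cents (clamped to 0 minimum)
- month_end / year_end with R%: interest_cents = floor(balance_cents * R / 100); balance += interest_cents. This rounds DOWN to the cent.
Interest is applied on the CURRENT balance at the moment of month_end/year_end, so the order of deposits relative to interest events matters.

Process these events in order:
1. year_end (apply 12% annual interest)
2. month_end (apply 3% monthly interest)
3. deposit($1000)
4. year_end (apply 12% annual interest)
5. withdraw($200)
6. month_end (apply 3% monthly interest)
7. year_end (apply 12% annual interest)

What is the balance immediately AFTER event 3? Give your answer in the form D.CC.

After 1 (year_end (apply 12% annual interest)): balance=$112.00 total_interest=$12.00
After 2 (month_end (apply 3% monthly interest)): balance=$115.36 total_interest=$15.36
After 3 (deposit($1000)): balance=$1115.36 total_interest=$15.36

Answer: 1115.36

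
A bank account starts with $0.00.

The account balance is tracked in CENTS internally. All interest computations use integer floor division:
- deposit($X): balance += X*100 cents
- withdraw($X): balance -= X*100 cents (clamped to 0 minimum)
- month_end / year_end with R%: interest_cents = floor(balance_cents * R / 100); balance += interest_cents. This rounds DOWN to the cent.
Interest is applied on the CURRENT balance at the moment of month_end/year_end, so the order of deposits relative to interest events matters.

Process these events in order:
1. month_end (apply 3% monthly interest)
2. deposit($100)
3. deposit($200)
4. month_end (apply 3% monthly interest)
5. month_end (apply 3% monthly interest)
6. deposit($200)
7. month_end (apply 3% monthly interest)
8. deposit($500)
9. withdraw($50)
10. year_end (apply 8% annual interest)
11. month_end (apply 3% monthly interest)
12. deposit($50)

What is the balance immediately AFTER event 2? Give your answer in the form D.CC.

Answer: 100.00

Derivation:
After 1 (month_end (apply 3% monthly interest)): balance=$0.00 total_interest=$0.00
After 2 (deposit($100)): balance=$100.00 total_interest=$0.00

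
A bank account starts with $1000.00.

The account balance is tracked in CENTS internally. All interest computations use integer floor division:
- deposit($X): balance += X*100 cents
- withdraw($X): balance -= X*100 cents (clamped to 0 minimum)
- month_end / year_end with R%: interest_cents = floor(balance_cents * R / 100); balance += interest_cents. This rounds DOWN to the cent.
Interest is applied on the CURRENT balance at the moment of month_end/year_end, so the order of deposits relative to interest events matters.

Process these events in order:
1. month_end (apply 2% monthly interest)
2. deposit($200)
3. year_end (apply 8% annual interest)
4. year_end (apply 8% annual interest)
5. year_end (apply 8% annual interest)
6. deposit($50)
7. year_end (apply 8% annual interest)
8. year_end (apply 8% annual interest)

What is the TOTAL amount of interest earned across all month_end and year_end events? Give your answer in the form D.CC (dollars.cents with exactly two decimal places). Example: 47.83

Answer: 600.88

Derivation:
After 1 (month_end (apply 2% monthly interest)): balance=$1020.00 total_interest=$20.00
After 2 (deposit($200)): balance=$1220.00 total_interest=$20.00
After 3 (year_end (apply 8% annual interest)): balance=$1317.60 total_interest=$117.60
After 4 (year_end (apply 8% annual interest)): balance=$1423.00 total_interest=$223.00
After 5 (year_end (apply 8% annual interest)): balance=$1536.84 total_interest=$336.84
After 6 (deposit($50)): balance=$1586.84 total_interest=$336.84
After 7 (year_end (apply 8% annual interest)): balance=$1713.78 total_interest=$463.78
After 8 (year_end (apply 8% annual interest)): balance=$1850.88 total_interest=$600.88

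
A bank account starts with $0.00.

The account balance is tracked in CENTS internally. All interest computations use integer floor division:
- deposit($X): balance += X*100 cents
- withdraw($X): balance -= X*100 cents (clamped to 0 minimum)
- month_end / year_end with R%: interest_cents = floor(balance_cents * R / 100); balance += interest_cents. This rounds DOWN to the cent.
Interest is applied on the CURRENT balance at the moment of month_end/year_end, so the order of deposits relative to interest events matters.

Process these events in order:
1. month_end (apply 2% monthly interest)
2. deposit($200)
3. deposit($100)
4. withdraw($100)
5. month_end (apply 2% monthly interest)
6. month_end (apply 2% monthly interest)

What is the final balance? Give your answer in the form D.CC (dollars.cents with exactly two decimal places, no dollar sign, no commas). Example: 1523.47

After 1 (month_end (apply 2% monthly interest)): balance=$0.00 total_interest=$0.00
After 2 (deposit($200)): balance=$200.00 total_interest=$0.00
After 3 (deposit($100)): balance=$300.00 total_interest=$0.00
After 4 (withdraw($100)): balance=$200.00 total_interest=$0.00
After 5 (month_end (apply 2% monthly interest)): balance=$204.00 total_interest=$4.00
After 6 (month_end (apply 2% monthly interest)): balance=$208.08 total_interest=$8.08

Answer: 208.08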